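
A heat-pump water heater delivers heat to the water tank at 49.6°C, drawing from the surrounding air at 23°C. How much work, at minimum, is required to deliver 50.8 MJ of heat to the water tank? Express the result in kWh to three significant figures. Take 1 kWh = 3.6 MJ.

1.16 kWh

In absolute terms T_C = 296.15 K and T_H = 322.75 K, so ΔT = 26.60 K.
The reversible limit is COP_HP = T_H/ΔT = 12.13, so W_min = Q_H/COP = Q_H·ΔT/T_H.
W_min = 50.80 × 26.60/322.75 = 4.187 MJ = 1.163 kWh.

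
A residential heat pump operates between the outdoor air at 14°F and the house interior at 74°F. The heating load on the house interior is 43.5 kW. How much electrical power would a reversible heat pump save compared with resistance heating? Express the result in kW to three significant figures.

38.6 kW

In absolute terms T_C = 263.15 K and T_H = 296.48 K, so ΔT = 33.33 K.
COP_Carnot = T_H/ΔT = 296.48/33.33 = 8.895.
Resistance heating needs Ẇ_res = Q̇_H = 43.50 kW; the reversible heat pump needs only Ẇ_hp = Q̇_H/COP = 4.891 kW.
Saving = 43.50 − 4.891 = 38.61 kW.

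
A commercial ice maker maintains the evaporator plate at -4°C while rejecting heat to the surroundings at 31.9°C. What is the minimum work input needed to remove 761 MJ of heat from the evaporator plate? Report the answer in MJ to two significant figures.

100 MJ

In absolute terms T_C = 269.15 K and T_H = 305.05 K, so ΔT = 35.90 K.
The reversible limit is COP_R = T_C/ΔT = 7.497, so W_min = Q_C/COP = Q_C·ΔT/T_C.
W_min = 761.0 × 35.90/269.15 = 101.5 MJ.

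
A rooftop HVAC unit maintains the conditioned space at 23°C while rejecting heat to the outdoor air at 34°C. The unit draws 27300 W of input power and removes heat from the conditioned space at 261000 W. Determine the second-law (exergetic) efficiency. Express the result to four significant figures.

0.3551

COP_actual = Q̇_C/Ẇ = 261000/27300 = 9.560.
In absolute terms T_C = 296.15 K and T_H = 307.15 K, so ΔT = 11.00 K.
COP_Carnot = T_C/ΔT = 296.15/11.00 = 26.92.
η_II = COP_actual/COP_Carnot = 9.560/26.92 = 0.3551.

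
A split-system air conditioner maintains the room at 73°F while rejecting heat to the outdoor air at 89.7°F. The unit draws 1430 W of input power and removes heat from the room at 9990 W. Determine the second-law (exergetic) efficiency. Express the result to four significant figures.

0.2190

COP_actual = Q̇_C/Ẇ = 9990/1430 = 6.986.
In absolute terms T_C = 295.93 K and T_H = 305.21 K, so ΔT = 9.278 K.
COP_Carnot = T_C/ΔT = 295.93/9.278 = 31.90.
η_II = COP_actual/COP_Carnot = 6.986/31.90 = 0.2190.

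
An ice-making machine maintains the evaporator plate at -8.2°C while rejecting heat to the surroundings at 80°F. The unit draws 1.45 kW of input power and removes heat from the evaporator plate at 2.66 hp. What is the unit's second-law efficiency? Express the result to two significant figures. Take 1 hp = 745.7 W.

Converting, Q̇_C = 2.660 hp = 1.984 kW, so COP_actual = Q̇_C/Ẇ = 1.984/1.450 = 1.368.
In absolute terms T_C = 264.95 K and T_H = 299.82 K, so ΔT = 34.87 K.
COP_Carnot = T_C/ΔT = 264.95/34.87 = 7.599.
η_II = COP_actual/COP_Carnot = 1.368/7.599 = 0.1800.

0.18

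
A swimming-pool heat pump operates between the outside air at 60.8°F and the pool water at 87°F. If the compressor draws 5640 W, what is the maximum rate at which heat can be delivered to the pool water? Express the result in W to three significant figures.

In absolute terms T_C = 289.15 K and T_H = 303.71 K, so ΔT = 14.56 K.
COP_Carnot = T_H/ΔT = 303.71/14.56 = 20.87.
Q̇_max = COP_Carnot × Ẇ = 20.87 × 5640 W = 117700 W.

118000 W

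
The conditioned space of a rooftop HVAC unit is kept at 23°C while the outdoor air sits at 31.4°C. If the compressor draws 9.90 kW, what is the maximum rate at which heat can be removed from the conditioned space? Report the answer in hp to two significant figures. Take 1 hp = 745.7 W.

470 hp

In absolute terms T_C = 296.15 K and T_H = 304.55 K, so ΔT = 8.400 K.
COP_Carnot = T_C/ΔT = 296.15/8.400 = 35.26.
Q̇_max = COP_Carnot × Ẇ = 35.26 × 9.900 kW = 349.0 kW = 468.1 hp.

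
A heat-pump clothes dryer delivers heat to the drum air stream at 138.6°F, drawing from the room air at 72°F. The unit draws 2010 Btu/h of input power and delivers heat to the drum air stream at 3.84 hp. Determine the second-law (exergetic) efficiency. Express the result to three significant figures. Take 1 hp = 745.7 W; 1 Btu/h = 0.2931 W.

Converting, Q̇_H = 3.840 hp = 9770 Btu/h, so COP_actual = Q̇_H/Ẇ = 9770/2010 = 4.861.
In absolute terms T_C = 295.37 K and T_H = 332.37 K, so ΔT = 37.00 K.
COP_Carnot = T_H/ΔT = 332.37/37.00 = 8.983.
η_II = COP_actual/COP_Carnot = 4.861/8.983 = 0.5411.

0.541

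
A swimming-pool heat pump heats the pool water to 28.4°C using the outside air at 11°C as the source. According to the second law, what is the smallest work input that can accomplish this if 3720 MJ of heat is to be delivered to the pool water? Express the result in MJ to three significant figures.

In absolute terms T_C = 284.15 K and T_H = 301.55 K, so ΔT = 17.40 K.
The reversible limit is COP_HP = T_H/ΔT = 17.33, so W_min = Q_H/COP = Q_H·ΔT/T_H.
W_min = 3720 × 17.40/301.55 = 214.7 MJ.

215 MJ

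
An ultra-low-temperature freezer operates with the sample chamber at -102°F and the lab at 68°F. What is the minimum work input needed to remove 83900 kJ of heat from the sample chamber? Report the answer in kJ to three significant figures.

39900 kJ

In absolute terms T_C = 198.71 K and T_H = 293.15 K, so ΔT = 94.44 K.
The reversible limit is COP_R = T_C/ΔT = 2.104, so W_min = Q_C/COP = Q_C·ΔT/T_C.
W_min = 83900 × 94.44/198.71 = 39880 kJ.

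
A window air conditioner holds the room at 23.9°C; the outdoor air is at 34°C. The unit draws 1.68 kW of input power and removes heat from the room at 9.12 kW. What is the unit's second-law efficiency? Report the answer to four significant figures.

COP_actual = Q̇_C/Ẇ = 9.120/1.680 = 5.429.
In absolute terms T_C = 297.05 K and T_H = 307.15 K, so ΔT = 10.10 K.
COP_Carnot = T_C/ΔT = 297.05/10.10 = 29.41.
η_II = COP_actual/COP_Carnot = 5.429/29.41 = 0.1846.

0.1846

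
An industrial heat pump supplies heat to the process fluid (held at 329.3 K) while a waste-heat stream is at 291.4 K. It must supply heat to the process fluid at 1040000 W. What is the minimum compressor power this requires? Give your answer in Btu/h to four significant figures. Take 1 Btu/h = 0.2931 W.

408400 Btu/h

The reservoir spacing is ΔT = 329.3 − 291.4 = 37.90 K.
COP_Carnot = T_H/ΔT = 329.30/37.90 = 8.689.
Ẇ_min = Q̇/COP_Carnot = 1040000/8.689 = 119700 W = 408400 Btu/h.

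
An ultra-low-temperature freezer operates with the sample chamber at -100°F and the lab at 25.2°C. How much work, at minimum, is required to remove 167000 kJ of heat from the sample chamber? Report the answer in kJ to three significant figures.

In absolute terms T_C = 199.82 K and T_H = 298.35 K, so ΔT = 98.53 K.
The reversible limit is COP_R = T_C/ΔT = 2.028, so W_min = Q_C/COP = Q_C·ΔT/T_C.
W_min = 167000 × 98.53/199.82 = 82350 kJ.

82400 kJ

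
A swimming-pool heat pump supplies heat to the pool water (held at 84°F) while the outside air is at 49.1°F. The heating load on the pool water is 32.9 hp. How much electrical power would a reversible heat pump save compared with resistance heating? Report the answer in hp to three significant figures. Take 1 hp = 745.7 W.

In absolute terms T_C = 282.65 K and T_H = 302.04 K, so ΔT = 19.39 K.
COP_Carnot = T_H/ΔT = 302.04/19.39 = 15.58.
Resistance heating needs Ẇ_res = Q̇_H = 32.90 hp; the reversible heat pump needs only Ẇ_hp = Q̇_H/COP = 2.112 hp.
Saving = 32.90 − 2.112 = 30.79 hp.

30.8 hp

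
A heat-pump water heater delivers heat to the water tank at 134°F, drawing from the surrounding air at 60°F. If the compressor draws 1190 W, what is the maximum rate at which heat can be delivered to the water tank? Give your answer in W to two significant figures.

9500 W

In absolute terms T_C = 288.71 K and T_H = 329.82 K, so ΔT = 41.11 K.
COP_Carnot = T_H/ΔT = 329.82/41.11 = 8.023.
Q̇_max = COP_Carnot × Ẇ = 8.023 × 1190 W = 9547 W.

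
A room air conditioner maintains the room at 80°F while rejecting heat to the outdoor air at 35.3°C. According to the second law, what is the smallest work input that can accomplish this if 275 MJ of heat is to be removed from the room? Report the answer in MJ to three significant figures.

In absolute terms T_C = 299.82 K and T_H = 308.45 K, so ΔT = 8.633 K.
The reversible limit is COP_R = T_C/ΔT = 34.73, so W_min = Q_C/COP = Q_C·ΔT/T_C.
W_min = 275.0 × 8.633/299.82 = 7.919 MJ.

7.92 MJ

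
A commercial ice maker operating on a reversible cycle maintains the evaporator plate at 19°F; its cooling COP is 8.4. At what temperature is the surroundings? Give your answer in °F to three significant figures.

76.0 °F

COP_R = T_C/(T_H − T_C) gives T_H − T_C = T_C/COP.
With T_C = 265.93 K, T_H = 265.93 × (1 + 1/8.4) = 297.59 K.
Converting, 297.59 K = 75.98°F.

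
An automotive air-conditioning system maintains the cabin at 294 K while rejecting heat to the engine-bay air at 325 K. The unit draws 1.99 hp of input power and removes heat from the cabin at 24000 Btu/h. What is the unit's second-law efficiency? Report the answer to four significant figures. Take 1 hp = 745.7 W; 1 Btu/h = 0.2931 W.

Converting, Q̇_C = 24000 Btu/h = 9.433 hp, so COP_actual = Q̇_C/Ẇ = 9.433/1.990 = 4.740.
The reservoir spacing is ΔT = 325 − 294 = 31.00 K.
COP_Carnot = T_C/ΔT = 294.00/31.00 = 9.484.
η_II = COP_actual/COP_Carnot = 4.740/9.484 = 0.4998.

0.4998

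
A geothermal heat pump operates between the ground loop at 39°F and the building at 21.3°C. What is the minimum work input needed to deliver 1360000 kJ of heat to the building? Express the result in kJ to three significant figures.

80400 kJ

In absolute terms T_C = 277.04 K and T_H = 294.45 K, so ΔT = 17.41 K.
The reversible limit is COP_HP = T_H/ΔT = 16.91, so W_min = Q_H/COP = Q_H·ΔT/T_H.
W_min = 1360000 × 17.41/294.45 = 80420 kJ.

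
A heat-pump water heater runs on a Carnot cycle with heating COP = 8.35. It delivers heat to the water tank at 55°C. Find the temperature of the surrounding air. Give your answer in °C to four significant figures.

15.70 °C

COP_HP = T_H/(T_H − T_C) gives T_H − T_C = T_H/COP.
With T_H = 328.15 K, T_C = 328.15 × (1 − 1/8.35) = 288.85 K.
Converting, 288.85 K = 15.70°C.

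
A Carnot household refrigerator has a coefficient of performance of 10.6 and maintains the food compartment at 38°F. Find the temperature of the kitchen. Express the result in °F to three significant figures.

85.0 °F

COP_R = T_C/(T_H − T_C) gives T_H − T_C = T_C/COP.
With T_C = 276.48 K, T_H = 276.48 × (1 + 1/10.6) = 302.57 K.
Converting, 302.57 K = 84.95°F.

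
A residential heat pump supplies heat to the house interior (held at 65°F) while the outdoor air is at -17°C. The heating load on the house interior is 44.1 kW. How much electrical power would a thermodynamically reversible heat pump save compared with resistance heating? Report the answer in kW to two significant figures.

39 kW

In absolute terms T_C = 256.15 K and T_H = 291.48 K, so ΔT = 35.33 K.
COP_Carnot = T_H/ΔT = 291.48/35.33 = 8.250.
Resistance heating needs Ẇ_res = Q̇_H = 44.10 kW; the reversible heat pump needs only Ẇ_hp = Q̇_H/COP = 5.346 kW.
Saving = 44.10 − 5.346 = 38.75 kW.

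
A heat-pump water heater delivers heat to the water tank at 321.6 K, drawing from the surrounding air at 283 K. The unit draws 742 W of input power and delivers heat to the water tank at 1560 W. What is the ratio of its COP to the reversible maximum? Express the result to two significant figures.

0.25

COP_actual = Q̇_H/Ẇ = 1560/742.0 = 2.102.
The reservoir spacing is ΔT = 321.6 − 283 = 38.60 K.
COP_Carnot = T_H/ΔT = 321.60/38.60 = 8.332.
η_II = COP_actual/COP_Carnot = 2.102/8.332 = 0.2523.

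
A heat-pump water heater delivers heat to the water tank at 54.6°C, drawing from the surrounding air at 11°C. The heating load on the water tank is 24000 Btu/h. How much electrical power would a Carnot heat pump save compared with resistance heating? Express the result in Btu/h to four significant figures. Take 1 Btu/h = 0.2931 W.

20810 Btu/h

In absolute terms T_C = 284.15 K and T_H = 327.75 K, so ΔT = 43.60 K.
COP_Carnot = T_H/ΔT = 327.75/43.60 = 7.517.
Resistance heating needs Ẇ_res = Q̇_H = 24000 Btu/h; the reversible heat pump needs only Ẇ_hp = Q̇_H/COP = 3193 Btu/h.
Saving = 24000 − 3193 = 20810 Btu/h.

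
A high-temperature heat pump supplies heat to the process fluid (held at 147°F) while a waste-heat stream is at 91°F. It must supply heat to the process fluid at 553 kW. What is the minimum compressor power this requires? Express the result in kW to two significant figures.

In absolute terms T_C = 305.93 K and T_H = 337.04 K, so ΔT = 31.11 K.
COP_Carnot = T_H/ΔT = 337.04/31.11 = 10.83.
Ẇ_min = Q̇/COP_Carnot = 553.0/10.83 = 51.05 kW.

51 kW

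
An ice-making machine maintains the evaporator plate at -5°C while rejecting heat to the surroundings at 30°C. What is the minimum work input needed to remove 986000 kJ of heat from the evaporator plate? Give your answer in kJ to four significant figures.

In absolute terms T_C = 268.15 K and T_H = 303.15 K, so ΔT = 35.00 K.
The reversible limit is COP_R = T_C/ΔT = 7.661, so W_min = Q_C/COP = Q_C·ΔT/T_C.
W_min = 986000 × 35.00/268.15 = 128700 kJ.

128700 kJ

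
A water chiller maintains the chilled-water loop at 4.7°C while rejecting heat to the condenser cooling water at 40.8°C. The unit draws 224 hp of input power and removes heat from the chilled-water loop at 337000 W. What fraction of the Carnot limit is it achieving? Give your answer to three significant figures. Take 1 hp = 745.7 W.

0.262

Converting, Q̇_C = 337000 W = 451.9 hp, so COP_actual = Q̇_C/Ẇ = 451.9/224.0 = 2.018.
In absolute terms T_C = 277.85 K and T_H = 313.95 K, so ΔT = 36.10 K.
COP_Carnot = T_C/ΔT = 277.85/36.10 = 7.697.
η_II = COP_actual/COP_Carnot = 2.018/7.697 = 0.2621.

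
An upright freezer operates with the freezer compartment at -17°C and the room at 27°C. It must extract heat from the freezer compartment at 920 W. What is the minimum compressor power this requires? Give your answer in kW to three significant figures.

0.158 kW

In absolute terms T_C = 256.15 K and T_H = 300.15 K, so ΔT = 44.00 K.
COP_Carnot = T_C/ΔT = 256.15/44.00 = 5.822.
Ẇ_min = Q̇/COP_Carnot = 920.0/5.822 = 158.0 W = 0.1580 kW.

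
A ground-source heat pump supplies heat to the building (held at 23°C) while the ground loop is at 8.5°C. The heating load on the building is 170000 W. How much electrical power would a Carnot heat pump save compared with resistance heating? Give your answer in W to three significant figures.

162000 W

In absolute terms T_C = 281.65 K and T_H = 296.15 K, so ΔT = 14.50 K.
COP_Carnot = T_H/ΔT = 296.15/14.50 = 20.42.
Resistance heating needs Ẇ_res = Q̇_H = 170000 W; the reversible heat pump needs only Ẇ_hp = Q̇_H/COP = 8323 W.
Saving = 170000 − 8323 = 161700 W.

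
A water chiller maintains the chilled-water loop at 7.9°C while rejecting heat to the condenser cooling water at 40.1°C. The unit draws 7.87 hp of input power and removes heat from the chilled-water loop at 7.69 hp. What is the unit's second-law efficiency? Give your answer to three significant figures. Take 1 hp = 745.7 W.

0.112

COP_actual = Q̇_C/Ẇ = 7.690/7.870 = 0.9771.
In absolute terms T_C = 281.05 K and T_H = 313.25 K, so ΔT = 32.20 K.
COP_Carnot = T_C/ΔT = 281.05/32.20 = 8.728.
η_II = COP_actual/COP_Carnot = 0.9771/8.728 = 0.1119.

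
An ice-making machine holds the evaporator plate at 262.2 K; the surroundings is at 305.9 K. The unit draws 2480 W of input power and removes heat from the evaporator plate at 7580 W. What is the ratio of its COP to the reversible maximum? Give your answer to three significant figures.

COP_actual = Q̇_C/Ẇ = 7580/2480 = 3.056.
The reservoir spacing is ΔT = 305.9 − 262.2 = 43.70 K.
COP_Carnot = T_C/ΔT = 262.20/43.70 = 6.000.
η_II = COP_actual/COP_Carnot = 3.056/6.000 = 0.5094.

0.509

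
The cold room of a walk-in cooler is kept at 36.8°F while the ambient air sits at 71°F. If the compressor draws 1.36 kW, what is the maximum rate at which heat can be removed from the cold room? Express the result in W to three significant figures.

19700 W

In absolute terms T_C = 275.82 K and T_H = 294.82 K, so ΔT = 19.00 K.
COP_Carnot = T_C/ΔT = 275.82/19.00 = 14.52.
Q̇_max = COP_Carnot × Ẇ = 14.52 × 1.360 kW = 19.74 kW = 19740 W.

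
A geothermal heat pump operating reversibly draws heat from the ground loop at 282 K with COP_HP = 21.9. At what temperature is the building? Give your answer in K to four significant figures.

295.5 K

COP_HP = T_H/(T_H − T_C) rearranges to T_H = COP·T_C/(COP − 1).
With T_C = 282.00 K, T_H = 21.9 × 282.00/20.90 = 295.49 K.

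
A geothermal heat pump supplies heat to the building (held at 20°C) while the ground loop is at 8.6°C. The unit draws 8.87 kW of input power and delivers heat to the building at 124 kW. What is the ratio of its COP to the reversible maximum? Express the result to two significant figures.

COP_actual = Q̇_H/Ẇ = 124.0/8.870 = 13.98.
In absolute terms T_C = 281.75 K and T_H = 293.15 K, so ΔT = 11.40 K.
COP_Carnot = T_H/ΔT = 293.15/11.40 = 25.71.
η_II = COP_actual/COP_Carnot = 13.98/25.71 = 0.5436.

0.54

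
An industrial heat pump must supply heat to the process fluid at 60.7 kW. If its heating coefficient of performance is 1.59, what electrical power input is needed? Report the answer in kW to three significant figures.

Ẇ = Q̇_H/COP_HP = 60.70/1.59 = 38.18 kW.

38.2 kW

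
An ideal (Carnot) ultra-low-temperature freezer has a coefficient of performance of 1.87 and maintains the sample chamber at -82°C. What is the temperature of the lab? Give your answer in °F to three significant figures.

68.4 °F

COP_R = T_C/(T_H − T_C) gives T_H − T_C = T_C/COP.
With T_C = 191.15 K, T_H = 191.15 × (1 + 1/1.87) = 293.37 K.
Converting, 293.37 K = 68.39°F.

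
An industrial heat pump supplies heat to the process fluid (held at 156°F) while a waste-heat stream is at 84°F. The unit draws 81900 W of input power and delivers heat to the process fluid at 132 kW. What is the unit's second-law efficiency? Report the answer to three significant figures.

Converting, Q̇_H = 132.0 kW = 132000 W, so COP_actual = Q̇_H/Ẇ = 132000/81900 = 1.612.
In absolute terms T_C = 302.04 K and T_H = 342.04 K, so ΔT = 40.00 K.
COP_Carnot = T_H/ΔT = 342.04/40.00 = 8.551.
η_II = COP_actual/COP_Carnot = 1.612/8.551 = 0.1885.

0.188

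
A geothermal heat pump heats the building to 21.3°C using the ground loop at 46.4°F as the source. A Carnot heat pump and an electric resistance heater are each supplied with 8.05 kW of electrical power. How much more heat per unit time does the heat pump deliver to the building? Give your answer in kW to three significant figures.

170 kW

In absolute terms T_C = 281.15 K and T_H = 294.45 K, so ΔT = 13.30 K.
COP_Carnot = T_H/ΔT = 294.45/13.30 = 22.14.
The heat pump delivers Q̇_H = COP × Ẇ = 178.2 kW; the resistance heater delivers Ẇ = 8.050 kW.
Extra = (COP − 1)·Ẇ = 170.2 kW.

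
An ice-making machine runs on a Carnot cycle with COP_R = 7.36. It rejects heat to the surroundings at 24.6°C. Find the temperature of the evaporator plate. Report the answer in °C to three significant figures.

For a Carnot refrigerator COP_R = T_C/(T_H − T_C), so T_C = COP·T_H/(1 + COP).
With T_H = 297.75 K, T_C = 7.36 × 297.75/8.360 = 262.13 K.
Converting, 262.13 K = -11.02°C.

-11.0 °C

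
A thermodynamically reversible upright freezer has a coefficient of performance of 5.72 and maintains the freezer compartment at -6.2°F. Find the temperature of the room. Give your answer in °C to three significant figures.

COP_R = T_C/(T_H − T_C) gives T_H − T_C = T_C/COP.
With T_C = 251.93 K, T_H = 251.93 × (1 + 1/5.72) = 295.97 K.
Converting, 295.97 K = 22.82°C.

22.8 °C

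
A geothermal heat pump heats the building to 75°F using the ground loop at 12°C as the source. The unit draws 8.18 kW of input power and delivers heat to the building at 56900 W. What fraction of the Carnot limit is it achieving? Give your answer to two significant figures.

Converting, Q̇_H = 56900 W = 56.90 kW, so COP_actual = Q̇_H/Ẇ = 56.90/8.180 = 6.956.
In absolute terms T_C = 285.15 K and T_H = 297.04 K, so ΔT = 11.89 K.
COP_Carnot = T_H/ΔT = 297.04/11.89 = 24.98.
η_II = COP_actual/COP_Carnot = 6.956/24.98 = 0.2784.

0.28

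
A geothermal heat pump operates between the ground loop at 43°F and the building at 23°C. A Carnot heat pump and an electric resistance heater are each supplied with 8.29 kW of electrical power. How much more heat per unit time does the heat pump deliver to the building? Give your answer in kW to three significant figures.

In absolute terms T_C = 279.26 K and T_H = 296.15 K, so ΔT = 16.89 K.
COP_Carnot = T_H/ΔT = 296.15/16.89 = 17.54.
The heat pump delivers Q̇_H = COP × Ẇ = 145.4 kW; the resistance heater delivers Ẇ = 8.290 kW.
Extra = (COP − 1)·Ẇ = 137.1 kW.

137 kW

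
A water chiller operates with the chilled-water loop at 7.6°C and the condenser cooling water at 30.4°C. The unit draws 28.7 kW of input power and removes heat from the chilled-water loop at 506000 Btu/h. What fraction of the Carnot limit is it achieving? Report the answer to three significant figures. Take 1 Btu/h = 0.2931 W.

Converting, Q̇_C = 506000 Btu/h = 148.3 kW, so COP_actual = Q̇_C/Ẇ = 148.3/28.70 = 5.168.
In absolute terms T_C = 280.75 K and T_H = 303.55 K, so ΔT = 22.80 K.
COP_Carnot = T_C/ΔT = 280.75/22.80 = 12.31.
η_II = COP_actual/COP_Carnot = 5.168/12.31 = 0.4197.

0.420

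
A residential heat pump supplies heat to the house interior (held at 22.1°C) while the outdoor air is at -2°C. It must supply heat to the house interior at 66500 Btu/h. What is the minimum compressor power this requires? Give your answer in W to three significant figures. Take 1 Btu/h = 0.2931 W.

1590 W

In absolute terms T_C = 271.15 K and T_H = 295.25 K, so ΔT = 24.10 K.
COP_Carnot = T_H/ΔT = 295.25/24.10 = 12.25.
Ẇ_min = Q̇/COP_Carnot = 66500/12.25 = 5428 Btu/h = 1591 W.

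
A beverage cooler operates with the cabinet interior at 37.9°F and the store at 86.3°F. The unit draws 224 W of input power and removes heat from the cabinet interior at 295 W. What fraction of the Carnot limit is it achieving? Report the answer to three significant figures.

0.128

COP_actual = Q̇_C/Ẇ = 295.0/224.0 = 1.317.
In absolute terms T_C = 276.43 K and T_H = 303.32 K, so ΔT = 26.89 K.
COP_Carnot = T_C/ΔT = 276.43/26.89 = 10.28.
η_II = COP_actual/COP_Carnot = 1.317/10.28 = 0.1281.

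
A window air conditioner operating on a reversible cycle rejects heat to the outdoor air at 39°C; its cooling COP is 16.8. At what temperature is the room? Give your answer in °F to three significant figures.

70.6 °F

For a Carnot refrigerator COP_R = T_C/(T_H − T_C), so T_C = COP·T_H/(1 + COP).
With T_H = 312.15 K, T_C = 16.8 × 312.15/17.80 = 294.61 K.
Converting, 294.61 K = 70.63°F.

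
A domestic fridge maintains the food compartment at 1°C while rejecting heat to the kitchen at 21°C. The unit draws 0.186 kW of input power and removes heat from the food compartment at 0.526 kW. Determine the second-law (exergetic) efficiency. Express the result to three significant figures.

COP_actual = Q̇_C/Ẇ = 0.5260/0.1860 = 2.828.
In absolute terms T_C = 274.15 K and T_H = 294.15 K, so ΔT = 20.00 K.
COP_Carnot = T_C/ΔT = 274.15/20.00 = 13.71.
η_II = COP_actual/COP_Carnot = 2.828/13.71 = 0.2063.

0.206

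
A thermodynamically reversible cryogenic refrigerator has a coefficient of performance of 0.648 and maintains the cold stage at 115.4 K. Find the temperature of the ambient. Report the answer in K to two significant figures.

290 K

COP_R = T_C/(T_H − T_C) gives T_H − T_C = T_C/COP.
With T_C = 115.40 K, T_H = 115.40 × (1 + 1/0.648) = 293.49 K.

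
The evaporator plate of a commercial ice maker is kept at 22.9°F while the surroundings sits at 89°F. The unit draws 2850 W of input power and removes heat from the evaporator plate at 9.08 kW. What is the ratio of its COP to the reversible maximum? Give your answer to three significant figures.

0.436

Converting, Q̇_C = 9.080 kW = 9080 W, so COP_actual = Q̇_C/Ẇ = 9080/2850 = 3.186.
In absolute terms T_C = 268.09 K and T_H = 304.82 K, so ΔT = 36.72 K.
COP_Carnot = T_C/ΔT = 268.09/36.72 = 7.301.
η_II = COP_actual/COP_Carnot = 3.186/7.301 = 0.4364.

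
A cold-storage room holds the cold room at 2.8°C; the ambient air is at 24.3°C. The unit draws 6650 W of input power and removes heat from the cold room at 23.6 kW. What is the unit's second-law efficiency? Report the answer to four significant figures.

0.2765

Converting, Q̇_C = 23.60 kW = 23600 W, so COP_actual = Q̇_C/Ẇ = 23600/6650 = 3.549.
In absolute terms T_C = 275.95 K and T_H = 297.45 K, so ΔT = 21.50 K.
COP_Carnot = T_C/ΔT = 275.95/21.50 = 12.83.
η_II = COP_actual/COP_Carnot = 3.549/12.83 = 0.2765.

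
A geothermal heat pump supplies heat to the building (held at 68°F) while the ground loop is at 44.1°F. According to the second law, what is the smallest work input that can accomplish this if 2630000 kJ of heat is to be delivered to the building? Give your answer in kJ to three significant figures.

119000 kJ

In absolute terms T_C = 279.87 K and T_H = 293.15 K, so ΔT = 13.28 K.
The reversible limit is COP_HP = T_H/ΔT = 22.08, so W_min = Q_H/COP = Q_H·ΔT/T_H.
W_min = 2630000 × 13.28/293.15 = 119100 kJ.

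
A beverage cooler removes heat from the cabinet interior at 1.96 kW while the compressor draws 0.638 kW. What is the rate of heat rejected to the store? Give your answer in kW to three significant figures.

For a cyclic device the first law requires Q̇_H = Q̇_C + Ẇ.
Q̇_H = Q̇_C + Ẇ = 2.598 kW.

2.60 kW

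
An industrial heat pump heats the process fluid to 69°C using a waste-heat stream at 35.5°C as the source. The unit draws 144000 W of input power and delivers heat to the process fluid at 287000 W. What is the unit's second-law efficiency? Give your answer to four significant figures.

COP_actual = Q̇_H/Ẇ = 287000/144000 = 1.993.
In absolute terms T_C = 308.65 K and T_H = 342.15 K, so ΔT = 33.50 K.
COP_Carnot = T_H/ΔT = 342.15/33.50 = 10.21.
η_II = COP_actual/COP_Carnot = 1.993/10.21 = 0.1951.

0.1951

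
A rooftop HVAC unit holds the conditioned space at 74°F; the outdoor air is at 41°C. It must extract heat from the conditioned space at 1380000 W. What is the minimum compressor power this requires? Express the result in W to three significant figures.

82200 W

In absolute terms T_C = 296.48 K and T_H = 314.15 K, so ΔT = 17.67 K.
COP_Carnot = T_C/ΔT = 296.48/17.67 = 16.78.
Ẇ_min = Q̇/COP_Carnot = 1380000/16.78 = 82230 W.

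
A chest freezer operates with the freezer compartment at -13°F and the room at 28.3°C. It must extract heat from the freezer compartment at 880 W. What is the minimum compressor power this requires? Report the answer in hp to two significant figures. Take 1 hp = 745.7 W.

In absolute terms T_C = 248.15 K and T_H = 301.45 K, so ΔT = 53.30 K.
COP_Carnot = T_C/ΔT = 248.15/53.30 = 4.656.
Ẇ_min = Q̇/COP_Carnot = 880.0/4.656 = 189.0 W = 0.2535 hp.

0.25 hp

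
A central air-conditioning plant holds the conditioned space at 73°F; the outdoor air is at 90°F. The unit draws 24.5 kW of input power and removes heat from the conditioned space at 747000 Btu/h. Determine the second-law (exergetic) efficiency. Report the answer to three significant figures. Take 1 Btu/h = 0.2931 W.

0.285

Converting, Q̇_C = 747000 Btu/h = 218.9 kW, so COP_actual = Q̇_C/Ẇ = 218.9/24.50 = 8.937.
In absolute terms T_C = 295.93 K and T_H = 305.37 K, so ΔT = 9.444 K.
COP_Carnot = T_C/ΔT = 295.93/9.444 = 31.33.
η_II = COP_actual/COP_Carnot = 8.937/31.33 = 0.2852.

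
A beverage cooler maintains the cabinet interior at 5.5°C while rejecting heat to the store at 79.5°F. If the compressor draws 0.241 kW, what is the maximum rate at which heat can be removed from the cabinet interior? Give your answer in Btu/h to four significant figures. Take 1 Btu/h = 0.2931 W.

In absolute terms T_C = 278.65 K and T_H = 299.54 K, so ΔT = 20.89 K.
COP_Carnot = T_C/ΔT = 278.65/20.89 = 13.34.
Q̇_max = COP_Carnot × Ẇ = 13.34 × 0.2410 kW = 3.215 kW = 10970 Btu/h.

10970 Btu/h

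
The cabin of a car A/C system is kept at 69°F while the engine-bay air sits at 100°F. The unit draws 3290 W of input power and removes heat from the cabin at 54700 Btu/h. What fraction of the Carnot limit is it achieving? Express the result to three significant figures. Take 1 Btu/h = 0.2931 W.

Converting, Q̇_C = 54700 Btu/h = 16030 W, so COP_actual = Q̇_C/Ẇ = 16030/3290 = 4.873.
In absolute terms T_C = 293.71 K and T_H = 310.93 K, so ΔT = 17.22 K.
COP_Carnot = T_C/ΔT = 293.71/17.22 = 17.05.
η_II = COP_actual/COP_Carnot = 4.873/17.05 = 0.2857.

0.286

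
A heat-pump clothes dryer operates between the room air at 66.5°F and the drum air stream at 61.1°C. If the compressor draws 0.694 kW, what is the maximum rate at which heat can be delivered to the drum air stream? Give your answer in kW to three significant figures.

5.53 kW

In absolute terms T_C = 292.32 K and T_H = 334.25 K, so ΔT = 41.93 K.
COP_Carnot = T_H/ΔT = 334.25/41.93 = 7.971.
Q̇_max = COP_Carnot × Ẇ = 7.971 × 0.6940 kW = 5.532 kW.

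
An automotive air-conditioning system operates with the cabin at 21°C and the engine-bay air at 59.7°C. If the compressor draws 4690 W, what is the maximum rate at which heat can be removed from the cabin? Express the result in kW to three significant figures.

35.6 kW

In absolute terms T_C = 294.15 K and T_H = 332.85 K, so ΔT = 38.70 K.
COP_Carnot = T_C/ΔT = 294.15/38.70 = 7.601.
Q̇_max = COP_Carnot × Ẇ = 7.601 × 4690 W = 35650 W = 35.65 kW.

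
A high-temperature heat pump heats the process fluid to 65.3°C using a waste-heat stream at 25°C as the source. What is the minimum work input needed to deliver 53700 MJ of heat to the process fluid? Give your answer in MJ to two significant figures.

6400 MJ

In absolute terms T_C = 298.15 K and T_H = 338.45 K, so ΔT = 40.30 K.
The reversible limit is COP_HP = T_H/ΔT = 8.398, so W_min = Q_H/COP = Q_H·ΔT/T_H.
W_min = 53700 × 40.30/338.45 = 6394 MJ.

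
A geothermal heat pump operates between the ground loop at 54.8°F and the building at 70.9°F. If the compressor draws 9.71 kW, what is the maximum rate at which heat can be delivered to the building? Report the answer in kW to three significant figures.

320 kW

In absolute terms T_C = 285.82 K and T_H = 294.76 K, so ΔT = 8.944 K.
COP_Carnot = T_H/ΔT = 294.76/8.944 = 32.95.
Q̇_max = COP_Carnot × Ẇ = 32.95 × 9.710 kW = 320.0 kW.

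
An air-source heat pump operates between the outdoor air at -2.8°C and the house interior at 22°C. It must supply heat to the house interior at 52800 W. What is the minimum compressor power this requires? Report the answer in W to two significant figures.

In absolute terms T_C = 270.35 K and T_H = 295.15 K, so ΔT = 24.80 K.
COP_Carnot = T_H/ΔT = 295.15/24.80 = 11.90.
Ẇ_min = Q̇/COP_Carnot = 52800/11.90 = 4437 W.

4400 W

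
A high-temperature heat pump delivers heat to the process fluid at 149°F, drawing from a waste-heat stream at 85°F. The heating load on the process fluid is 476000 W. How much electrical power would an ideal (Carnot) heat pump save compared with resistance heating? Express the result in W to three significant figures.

In absolute terms T_C = 302.59 K and T_H = 338.15 K, so ΔT = 35.56 K.
COP_Carnot = T_H/ΔT = 338.15/35.56 = 9.510.
Resistance heating needs Ẇ_res = Q̇_H = 476000 W; the reversible heat pump needs only Ẇ_hp = Q̇_H/COP = 50050 W.
Saving = 476000 − 50050 = 425900 W.

426000 W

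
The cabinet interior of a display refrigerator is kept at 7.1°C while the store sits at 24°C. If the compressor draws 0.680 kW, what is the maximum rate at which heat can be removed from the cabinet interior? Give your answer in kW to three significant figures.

In absolute terms T_C = 280.25 K and T_H = 297.15 K, so ΔT = 16.90 K.
COP_Carnot = T_C/ΔT = 280.25/16.90 = 16.58.
Q̇_max = COP_Carnot × Ẇ = 16.58 × 0.6800 kW = 11.28 kW.

11.3 kW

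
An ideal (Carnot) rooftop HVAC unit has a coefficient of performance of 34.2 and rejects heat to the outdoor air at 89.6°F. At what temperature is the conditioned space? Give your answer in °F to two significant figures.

74 °F

For a Carnot refrigerator COP_R = T_C/(T_H − T_C), so T_C = COP·T_H/(1 + COP).
With T_H = 305.15 K, T_C = 34.2 × 305.15/35.20 = 296.48 K.
Converting, 296.48 K = 74.00°F.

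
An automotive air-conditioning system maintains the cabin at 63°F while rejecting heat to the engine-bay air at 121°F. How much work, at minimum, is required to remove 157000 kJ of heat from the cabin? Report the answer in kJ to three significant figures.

In absolute terms T_C = 290.37 K and T_H = 322.59 K, so ΔT = 32.22 K.
The reversible limit is COP_R = T_C/ΔT = 9.012, so W_min = Q_C/COP = Q_C·ΔT/T_C.
W_min = 157000 × 32.22/290.37 = 17420 kJ.

17400 kJ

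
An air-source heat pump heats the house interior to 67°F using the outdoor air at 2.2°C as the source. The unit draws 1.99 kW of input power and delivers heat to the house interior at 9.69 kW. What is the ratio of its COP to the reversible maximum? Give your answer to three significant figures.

0.287

COP_actual = Q̇_H/Ẇ = 9.690/1.990 = 4.869.
In absolute terms T_C = 275.35 K and T_H = 292.59 K, so ΔT = 17.24 K.
COP_Carnot = T_H/ΔT = 292.59/17.24 = 16.97.
η_II = COP_actual/COP_Carnot = 4.869/16.97 = 0.2870.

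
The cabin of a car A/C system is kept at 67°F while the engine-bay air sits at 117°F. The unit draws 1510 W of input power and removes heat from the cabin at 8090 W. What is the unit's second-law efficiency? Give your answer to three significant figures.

0.509

COP_actual = Q̇_C/Ẇ = 8090/1510 = 5.358.
In absolute terms T_C = 292.59 K and T_H = 320.37 K, so ΔT = 27.78 K.
COP_Carnot = T_C/ΔT = 292.59/27.78 = 10.53.
η_II = COP_actual/COP_Carnot = 5.358/10.53 = 0.5086.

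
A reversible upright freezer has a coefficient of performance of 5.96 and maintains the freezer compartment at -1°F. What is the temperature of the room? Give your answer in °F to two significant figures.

76 °F

COP_R = T_C/(T_H − T_C) gives T_H − T_C = T_C/COP.
With T_C = 254.82 K, T_H = 254.82 × (1 + 1/5.96) = 297.57 K.
Converting, 297.57 K = 75.96°F.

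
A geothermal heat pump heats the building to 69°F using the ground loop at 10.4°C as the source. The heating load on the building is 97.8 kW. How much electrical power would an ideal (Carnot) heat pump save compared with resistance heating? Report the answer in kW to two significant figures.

94 kW

In absolute terms T_C = 283.55 K and T_H = 293.71 K, so ΔT = 10.16 K.
COP_Carnot = T_H/ΔT = 293.71/10.16 = 28.92.
Resistance heating needs Ẇ_res = Q̇_H = 97.80 kW; the reversible heat pump needs only Ẇ_hp = Q̇_H/COP = 3.382 kW.
Saving = 97.80 − 3.382 = 94.42 kW.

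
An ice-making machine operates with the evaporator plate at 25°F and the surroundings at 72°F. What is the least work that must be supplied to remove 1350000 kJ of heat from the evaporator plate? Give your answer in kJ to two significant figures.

In absolute terms T_C = 269.26 K and T_H = 295.37 K, so ΔT = 26.11 K.
The reversible limit is COP_R = T_C/ΔT = 10.31, so W_min = Q_C/COP = Q_C·ΔT/T_C.
W_min = 1350000 × 26.11/269.26 = 130900 kJ.

130000 kJ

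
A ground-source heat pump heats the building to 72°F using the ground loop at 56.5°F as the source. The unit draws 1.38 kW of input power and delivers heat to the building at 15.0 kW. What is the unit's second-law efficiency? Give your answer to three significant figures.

0.317

COP_actual = Q̇_H/Ẇ = 15.00/1.380 = 10.87.
In absolute terms T_C = 286.76 K and T_H = 295.37 K, so ΔT = 8.611 K.
COP_Carnot = T_H/ΔT = 295.37/8.611 = 34.30.
η_II = COP_actual/COP_Carnot = 10.87/34.30 = 0.3169.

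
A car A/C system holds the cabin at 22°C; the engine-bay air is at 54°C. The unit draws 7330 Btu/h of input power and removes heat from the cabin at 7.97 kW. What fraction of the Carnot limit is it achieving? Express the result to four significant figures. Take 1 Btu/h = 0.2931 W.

0.4022

Converting, Q̇_C = 7.970 kW = 27190 Btu/h, so COP_actual = Q̇_C/Ẇ = 27190/7330 = 3.710.
In absolute terms T_C = 295.15 K and T_H = 327.15 K, so ΔT = 32.00 K.
COP_Carnot = T_C/ΔT = 295.15/32.00 = 9.223.
η_II = COP_actual/COP_Carnot = 3.710/9.223 = 0.4022.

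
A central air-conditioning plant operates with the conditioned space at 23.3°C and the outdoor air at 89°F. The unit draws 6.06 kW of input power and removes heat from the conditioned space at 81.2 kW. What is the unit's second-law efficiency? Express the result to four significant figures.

COP_actual = Q̇_C/Ẇ = 81.20/6.060 = 13.40.
In absolute terms T_C = 296.45 K and T_H = 304.82 K, so ΔT = 8.367 K.
COP_Carnot = T_C/ΔT = 296.45/8.367 = 35.43.
η_II = COP_actual/COP_Carnot = 13.40/35.43 = 0.3782.

0.3782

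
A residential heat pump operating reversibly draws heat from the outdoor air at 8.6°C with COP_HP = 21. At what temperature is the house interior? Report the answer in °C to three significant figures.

COP_HP = T_H/(T_H − T_C) rearranges to T_H = COP·T_C/(COP − 1).
With T_C = 281.75 K, T_H = 21 × 281.75/20.00 = 295.84 K.
Converting, 295.84 K = 22.69°C.

22.7 °C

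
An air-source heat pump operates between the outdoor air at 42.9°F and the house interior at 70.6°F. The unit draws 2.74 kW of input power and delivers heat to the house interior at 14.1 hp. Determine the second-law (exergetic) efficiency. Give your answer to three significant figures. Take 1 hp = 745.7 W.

0.200

Converting, Q̇_H = 14.10 hp = 10.51 kW, so COP_actual = Q̇_H/Ẇ = 10.51/2.740 = 3.837.
In absolute terms T_C = 279.21 K and T_H = 294.59 K, so ΔT = 15.39 K.
COP_Carnot = T_H/ΔT = 294.59/15.39 = 19.14.
η_II = COP_actual/COP_Carnot = 3.837/19.14 = 0.2005.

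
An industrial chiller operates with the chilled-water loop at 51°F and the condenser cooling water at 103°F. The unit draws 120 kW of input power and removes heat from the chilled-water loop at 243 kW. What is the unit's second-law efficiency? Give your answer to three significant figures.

0.206

COP_actual = Q̇_C/Ẇ = 243.0/120.0 = 2.025.
In absolute terms T_C = 283.71 K and T_H = 312.59 K, so ΔT = 28.89 K.
COP_Carnot = T_C/ΔT = 283.71/28.89 = 9.821.
η_II = COP_actual/COP_Carnot = 2.025/9.821 = 0.2062.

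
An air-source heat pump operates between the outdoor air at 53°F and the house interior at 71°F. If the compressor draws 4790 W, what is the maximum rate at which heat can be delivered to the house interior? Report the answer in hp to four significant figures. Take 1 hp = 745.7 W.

189.4 hp

In absolute terms T_C = 284.82 K and T_H = 294.82 K, so ΔT = 10.00 K.
COP_Carnot = T_H/ΔT = 294.82/10.00 = 29.48.
Q̇_max = COP_Carnot × Ẇ = 29.48 × 4790 W = 141200 W = 189.4 hp.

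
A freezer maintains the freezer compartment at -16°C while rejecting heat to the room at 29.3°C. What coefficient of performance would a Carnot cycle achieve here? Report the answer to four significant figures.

5.677

In absolute terms T_C = 257.15 K and T_H = 302.45 K, so ΔT = 45.30 K.
For a reversible cycle, COP_Carnot = T_C/ΔT = 257.15/45.30 = 5.677.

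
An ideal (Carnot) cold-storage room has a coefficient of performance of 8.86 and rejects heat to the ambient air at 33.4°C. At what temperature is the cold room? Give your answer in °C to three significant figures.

For a Carnot refrigerator COP_R = T_C/(T_H − T_C), so T_C = COP·T_H/(1 + COP).
With T_H = 306.55 K, T_C = 8.86 × 306.55/9.860 = 275.46 K.
Converting, 275.46 K = 2.31°C.

2.31 °C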